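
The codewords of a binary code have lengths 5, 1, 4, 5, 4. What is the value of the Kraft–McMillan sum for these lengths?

0.6875

With common denominator 2^5 = 32: Σ 2^(−ℓᵢ) = 1/32 + 16/32 + 2/32 + 1/32 + 2/32 = 22/32 = 0.6875.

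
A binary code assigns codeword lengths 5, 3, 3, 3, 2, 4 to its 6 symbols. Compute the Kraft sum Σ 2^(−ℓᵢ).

0.71875

With common denominator 2^5 = 32: Σ 2^(−ℓᵢ) = 1/32 + 4/32 + 4/32 + 4/32 + 8/32 + 2/32 = 23/32 = 0.71875.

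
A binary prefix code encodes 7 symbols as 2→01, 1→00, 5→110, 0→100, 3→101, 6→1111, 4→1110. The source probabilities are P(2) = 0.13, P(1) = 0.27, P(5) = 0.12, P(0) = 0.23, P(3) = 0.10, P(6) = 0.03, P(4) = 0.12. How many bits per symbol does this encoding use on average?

2.75 bits/symbol

L̄ = Σ pᵢ·ℓᵢ = 0.13·2 + 0.27·2 + 0.12·3 + 0.23·3 + 0.10·3 + 0.03·4 + 0.12·4 = 2.75 bits/symbol.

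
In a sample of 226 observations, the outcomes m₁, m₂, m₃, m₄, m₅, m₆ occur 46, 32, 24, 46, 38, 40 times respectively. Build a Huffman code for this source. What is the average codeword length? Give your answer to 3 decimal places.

2.593 bits/symbol

Probabilities are the counts divided by 226.
Repeatedly combine the two least-probable nodes; the expected code length is the sum of the merged weights.
merge 12/113 + 16/113 → 28/113
merge 19/113 + 20/113 → 39/113
merge 23/113 + 23/113 → 46/113
merge 28/113 + 39/113 → 67/113
merge 46/113 + 67/113 → 1
L = 28/113 + 39/113 + 46/113 + 67/113 + 1 = 293/113 ≈ 2.593 bits/symbol.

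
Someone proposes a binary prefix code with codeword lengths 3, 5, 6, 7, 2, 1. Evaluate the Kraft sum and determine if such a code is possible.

0.9296875; yes

With common denominator 2^7 = 128: Σ 2^(−ℓᵢ) = 16/128 + 4/128 + 2/128 + 1/128 + 32/128 + 64/128 = 119/128 = 0.9296875.
Kraft's inequality requires Σ ≤ 1; here Σ = 0.9296875 ≤ 1, so such a prefix code exists.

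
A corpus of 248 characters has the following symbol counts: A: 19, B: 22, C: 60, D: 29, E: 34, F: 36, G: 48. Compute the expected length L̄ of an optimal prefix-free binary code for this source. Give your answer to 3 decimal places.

Probabilities are the counts divided by 248.
Repeatedly combine the two least-probable nodes; the expected code length is the sum of the merged weights.
merge 19/248 + 11/124 → 41/248
merge 29/248 + 17/124 → 63/248
merge 9/62 + 41/248 → 77/248
merge 6/31 + 15/62 → 27/62
merge 63/248 + 77/248 → 35/62
merge 27/62 + 35/62 → 1
L = 41/248 + 63/248 + 77/248 + 27/62 + 35/62 + 1 = 677/248 ≈ 2.730 bits/symbol.

2.730 bits/symbol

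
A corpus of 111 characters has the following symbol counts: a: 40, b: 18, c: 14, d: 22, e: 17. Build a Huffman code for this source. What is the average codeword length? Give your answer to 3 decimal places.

2.279 bits/symbol

Probabilities are the counts divided by 111.
Repeatedly combine the two least-probable nodes; the expected code length is the sum of the merged weights.
merge 14/111 + 17/111 → 31/111
merge 6/37 + 22/111 → 40/111
merge 31/111 + 40/111 → 71/111
merge 40/111 + 71/111 → 1
L = 31/111 + 40/111 + 71/111 + 1 = 253/111 ≈ 2.279 bits/symbol.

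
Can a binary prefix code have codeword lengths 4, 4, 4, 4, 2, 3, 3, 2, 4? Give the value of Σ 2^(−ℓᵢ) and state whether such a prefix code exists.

1.0625; no

With common denominator 2^4 = 16: Σ 2^(−ℓᵢ) = 1/16 + 1/16 + 1/16 + 1/16 + 4/16 + 2/16 + 2/16 + 4/16 + 1/16 = 17/16 = 1.0625.
Kraft's inequality requires Σ ≤ 1; here Σ = 1.0625 > 1, so no such prefix code exists.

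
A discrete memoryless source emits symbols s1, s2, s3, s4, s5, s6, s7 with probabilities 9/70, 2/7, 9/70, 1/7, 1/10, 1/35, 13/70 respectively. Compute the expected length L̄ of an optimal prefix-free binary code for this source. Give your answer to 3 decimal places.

2.657 bits/symbol

Repeatedly combine the two least-probable nodes; the expected code length is the sum of the merged weights.
merge 1/35 + 1/10 → 9/70
merge 9/70 + 9/70 → 9/35
merge 9/70 + 1/7 → 19/70
merge 13/70 + 9/35 → 31/70
merge 19/70 + 2/7 → 39/70
merge 31/70 + 39/70 → 1
L = 9/70 + 9/35 + 19/70 + 31/70 + 39/70 + 1 = 93/35 ≈ 2.657 bits/symbol.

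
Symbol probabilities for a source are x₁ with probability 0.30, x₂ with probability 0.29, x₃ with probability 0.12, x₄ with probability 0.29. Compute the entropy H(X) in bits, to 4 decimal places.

1.9240 bits

H = −Σ pᵢ log₂ pᵢ.
−0.30·log₂(0.30) = 0.5211
−0.29·log₂(0.29) = 0.5179
−0.12·log₂(0.12) = 0.3671
−0.29·log₂(0.29) = 0.5179
Sum ≈ 1.9240 → 1.9240 bits.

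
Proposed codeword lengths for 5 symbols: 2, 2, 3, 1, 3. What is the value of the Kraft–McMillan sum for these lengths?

1.25

With common denominator 2^3 = 8: Σ 2^(−ℓᵢ) = 2/8 + 2/8 + 1/8 + 4/8 + 1/8 = 10/8 = 1.25.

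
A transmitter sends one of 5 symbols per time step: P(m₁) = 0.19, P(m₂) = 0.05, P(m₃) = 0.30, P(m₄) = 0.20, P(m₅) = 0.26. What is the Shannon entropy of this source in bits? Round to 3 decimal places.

2.162 bits

H = −Σ pᵢ log₂ pᵢ.
−0.19·log₂(0.19) = 0.4552
−0.05·log₂(0.05) = 0.2161
−0.30·log₂(0.30) = 0.5211
−0.20·log₂(0.20) = 0.4644
−0.26·log₂(0.26) = 0.5053
Sum ≈ 2.1621 → 2.162 bits.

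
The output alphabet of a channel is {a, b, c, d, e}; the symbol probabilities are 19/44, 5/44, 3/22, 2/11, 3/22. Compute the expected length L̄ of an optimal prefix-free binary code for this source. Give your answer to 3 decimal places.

Repeatedly combine the two least-probable nodes; the expected code length is the sum of the merged weights.
merge 5/44 + 3/22 → 1/4
merge 3/22 + 2/11 → 7/22
merge 1/4 + 7/22 → 25/44
merge 19/44 + 25/44 → 1
L = 1/4 + 7/22 + 25/44 + 1 = 47/22 ≈ 2.136 bits/symbol.

2.136 bits/symbol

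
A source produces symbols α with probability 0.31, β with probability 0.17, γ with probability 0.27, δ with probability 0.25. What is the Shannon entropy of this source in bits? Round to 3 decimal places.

H = −Σ pᵢ log₂ pᵢ.
−0.31·log₂(0.31) = 0.5238
−0.17·log₂(0.17) = 0.4346
−0.27·log₂(0.27) = 0.5100
−0.25·log₂(0.25) = 0.5000
Sum ≈ 1.9684 → 1.968 bits.

1.968 bits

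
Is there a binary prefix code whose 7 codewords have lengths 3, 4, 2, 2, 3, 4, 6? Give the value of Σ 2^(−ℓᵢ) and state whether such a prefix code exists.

With common denominator 2^6 = 64: Σ 2^(−ℓᵢ) = 8/64 + 4/64 + 16/64 + 16/64 + 8/64 + 4/64 + 1/64 = 57/64 = 0.890625.
Kraft's inequality requires Σ ≤ 1; here Σ = 0.890625 ≤ 1, so such a prefix code exists.

0.890625; yes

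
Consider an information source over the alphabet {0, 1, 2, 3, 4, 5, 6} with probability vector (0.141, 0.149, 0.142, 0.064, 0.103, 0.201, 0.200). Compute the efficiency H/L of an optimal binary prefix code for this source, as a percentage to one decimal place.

Entropy H = −Σ p log₂ p ≈ 2.7288 bits.
Huffman merges: 8/125+103/1000→167/1000; 141/1000+71/500→283/1000; 149/1000+167/1000→79/250; 1/5+201/1000→401/1000; 283/1000+79/250→599/1000; 401/1000+599/1000→1. L = 1383/500 ≈ 2.7660.
Efficiency = H/L = 2.7288/2.7660 = 98.7%.

98.7%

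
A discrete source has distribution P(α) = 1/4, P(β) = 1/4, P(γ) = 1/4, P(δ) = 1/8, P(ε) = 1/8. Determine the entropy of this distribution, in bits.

2.25 bits

Each probability is a power of 1/2, so log₂(1/p) is an integer.
H = Σ p·log₂(1/p) = 1/4·2 + 1/4·2 + 1/4·2 + 1/8·3 + 1/8·3 = 2.25 bits.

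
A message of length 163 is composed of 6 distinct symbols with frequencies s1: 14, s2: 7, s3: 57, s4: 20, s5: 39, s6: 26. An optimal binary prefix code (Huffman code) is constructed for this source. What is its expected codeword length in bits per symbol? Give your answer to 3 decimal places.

2.380 bits/symbol

Probabilities are the counts divided by 163.
Repeatedly combine the two least-probable nodes; the expected code length is the sum of the merged weights.
merge 7/163 + 14/163 → 21/163
merge 20/163 + 21/163 → 41/163
merge 26/163 + 39/163 → 65/163
merge 41/163 + 57/163 → 98/163
merge 65/163 + 98/163 → 1
L = 21/163 + 41/163 + 65/163 + 98/163 + 1 = 388/163 ≈ 2.380 bits/symbol.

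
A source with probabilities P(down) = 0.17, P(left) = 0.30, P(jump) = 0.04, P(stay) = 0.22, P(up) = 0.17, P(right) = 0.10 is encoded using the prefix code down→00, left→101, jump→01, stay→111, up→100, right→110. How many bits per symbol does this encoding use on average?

L̄ = Σ pᵢ·ℓᵢ = 0.17·2 + 0.30·3 + 0.04·2 + 0.22·3 + 0.17·3 + 0.10·3 = 2.79 bits/symbol.

2.79 bits/symbol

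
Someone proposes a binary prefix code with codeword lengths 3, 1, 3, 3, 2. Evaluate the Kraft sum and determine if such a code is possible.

With common denominator 2^3 = 8: Σ 2^(−ℓᵢ) = 1/8 + 4/8 + 1/8 + 1/8 + 2/8 = 9/8 = 1.125.
Kraft's inequality requires Σ ≤ 1; here Σ = 1.125 > 1, so no such prefix code exists.

1.125; no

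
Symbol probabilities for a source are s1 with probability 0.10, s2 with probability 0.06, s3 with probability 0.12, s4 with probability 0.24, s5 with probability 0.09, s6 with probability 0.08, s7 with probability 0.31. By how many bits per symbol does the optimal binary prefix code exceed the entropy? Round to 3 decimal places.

Entropy H = −Σ p log₂ p ≈ 2.5649 bits.
Huffman merges: 3/50+2/25→7/50; 9/100+1/10→19/100; 3/25+7/50→13/50; 19/100+6/25→43/100; 13/50+31/100→57/100; 43/100+57/100→1. L = 259/100 ≈ 2.5900.
L − H = 2.5900 − 2.5649 = 0.025 bits.

0.025 bits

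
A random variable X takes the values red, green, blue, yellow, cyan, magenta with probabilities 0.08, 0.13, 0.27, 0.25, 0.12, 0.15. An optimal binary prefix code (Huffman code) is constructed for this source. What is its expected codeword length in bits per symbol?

2.48 bits/symbol

Repeatedly combine the two least-probable nodes; the expected code length is the sum of the merged weights.
merge 2/25 + 3/25 → 1/5
merge 13/100 + 3/20 → 7/25
merge 1/5 + 1/4 → 9/20
merge 27/100 + 7/25 → 11/20
merge 9/20 + 11/20 → 1
L = 1/5 + 7/25 + 9/20 + 11/20 + 1 = 62/25 = 2.48 bits/symbol.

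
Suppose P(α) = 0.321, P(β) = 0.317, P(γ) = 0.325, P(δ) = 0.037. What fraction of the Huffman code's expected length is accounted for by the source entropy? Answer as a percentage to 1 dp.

Entropy H = −Σ p log₂ p ≈ 1.7546 bits.
Huffman merges: 37/1000+317/1000→177/500; 321/1000+13/40→323/500; 177/500+323/500→1. L = 2 ≈ 2.0000.
Efficiency = H/L = 1.7546/2.0000 = 87.7%.

87.7%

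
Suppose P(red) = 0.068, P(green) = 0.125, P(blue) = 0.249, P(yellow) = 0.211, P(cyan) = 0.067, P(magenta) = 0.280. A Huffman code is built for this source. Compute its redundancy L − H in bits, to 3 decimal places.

Entropy H = −Σ p log₂ p ≈ 2.3873 bits.
Huffman merges: 67/1000+17/250→27/200; 1/8+27/200→13/50; 211/1000+249/1000→23/50; 13/50+7/25→27/50; 23/50+27/50→1. L = 479/200 ≈ 2.3950.
L − H = 2.3950 − 2.3873 = 0.008 bits.

0.008 bits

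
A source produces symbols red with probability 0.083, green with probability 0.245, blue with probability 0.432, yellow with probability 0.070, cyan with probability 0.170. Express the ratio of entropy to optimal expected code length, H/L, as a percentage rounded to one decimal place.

Entropy H = −Σ p log₂ p ≈ 2.0214 bits.
Huffman merges: 7/100+83/1000→153/1000; 153/1000+17/100→323/1000; 49/200+323/1000→71/125; 54/125+71/125→1. L = 511/250 ≈ 2.0440.
Efficiency = H/L = 2.0214/2.0440 = 98.9%.

98.9%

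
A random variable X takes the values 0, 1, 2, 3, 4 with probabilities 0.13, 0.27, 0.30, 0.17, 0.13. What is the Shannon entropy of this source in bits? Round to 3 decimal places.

2.231 bits

H = −Σ pᵢ log₂ pᵢ.
−0.13·log₂(0.13) = 0.3826
−0.27·log₂(0.27) = 0.5100
−0.30·log₂(0.30) = 0.5211
−0.17·log₂(0.17) = 0.4346
−0.13·log₂(0.13) = 0.3826
Sum ≈ 2.2310 → 2.231 bits.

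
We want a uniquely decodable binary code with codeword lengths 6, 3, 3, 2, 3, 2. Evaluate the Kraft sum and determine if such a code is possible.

With common denominator 2^6 = 64: Σ 2^(−ℓᵢ) = 1/64 + 8/64 + 8/64 + 16/64 + 8/64 + 16/64 = 57/64 = 0.890625.
Kraft's inequality requires Σ ≤ 1; here Σ = 0.890625 ≤ 1, so such a prefix code exists.

0.890625; yes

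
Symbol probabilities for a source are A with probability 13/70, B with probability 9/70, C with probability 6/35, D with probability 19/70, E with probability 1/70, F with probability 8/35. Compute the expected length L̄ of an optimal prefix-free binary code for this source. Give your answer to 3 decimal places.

Repeatedly combine the two least-probable nodes; the expected code length is the sum of the merged weights.
merge 1/70 + 9/70 → 1/7
merge 1/7 + 6/35 → 11/35
merge 13/70 + 8/35 → 29/70
merge 19/70 + 11/35 → 41/70
merge 29/70 + 41/70 → 1
L = 1/7 + 11/35 + 29/70 + 41/70 + 1 = 86/35 ≈ 2.457 bits/symbol.

2.457 bits/symbol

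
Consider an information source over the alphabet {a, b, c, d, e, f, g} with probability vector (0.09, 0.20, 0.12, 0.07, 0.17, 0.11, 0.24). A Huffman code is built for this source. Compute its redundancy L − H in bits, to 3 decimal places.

0.028 bits

Entropy H = −Σ p log₂ p ≈ 2.6917 bits.
Huffman merges: 7/100+9/100→4/25; 11/100+3/25→23/100; 4/25+17/100→33/100; 1/5+23/100→43/100; 6/25+33/100→57/100; 43/100+57/100→1. L = 68/25 ≈ 2.7200.
L − H = 2.7200 − 2.6917 = 0.028 bits.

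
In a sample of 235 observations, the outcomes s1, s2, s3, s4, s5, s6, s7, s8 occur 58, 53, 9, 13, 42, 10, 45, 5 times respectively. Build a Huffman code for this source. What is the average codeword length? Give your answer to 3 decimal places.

2.651 bits/symbol

Probabilities are the counts divided by 235.
Repeatedly combine the two least-probable nodes; the expected code length is the sum of the merged weights.
merge 1/47 + 9/235 → 14/235
merge 2/47 + 13/235 → 23/235
merge 14/235 + 23/235 → 37/235
merge 37/235 + 42/235 → 79/235
merge 9/47 + 53/235 → 98/235
merge 58/235 + 79/235 → 137/235
merge 98/235 + 137/235 → 1
L = 14/235 + 23/235 + 37/235 + 79/235 + 98/235 + 137/235 + 1 = 623/235 ≈ 2.651 bits/symbol.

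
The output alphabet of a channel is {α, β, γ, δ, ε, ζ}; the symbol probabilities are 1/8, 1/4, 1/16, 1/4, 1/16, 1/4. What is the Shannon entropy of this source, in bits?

Each probability is a power of 1/2, so log₂(1/p) is an integer.
H = Σ p·log₂(1/p) = 1/8·3 + 1/4·2 + 1/16·4 + 1/4·2 + 1/16·4 + 1/4·2 = 2.375 bits.

2.375 bits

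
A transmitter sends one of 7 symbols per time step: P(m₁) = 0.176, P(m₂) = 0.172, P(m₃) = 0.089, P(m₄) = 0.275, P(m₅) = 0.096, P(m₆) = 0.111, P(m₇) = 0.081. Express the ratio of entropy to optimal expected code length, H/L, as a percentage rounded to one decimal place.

98.2%

Entropy H = −Σ p log₂ p ≈ 2.6710 bits.
Huffman merges: 81/1000+89/1000→17/100; 12/125+111/1000→207/1000; 17/100+43/250→171/500; 22/125+207/1000→383/1000; 11/40+171/500→617/1000; 383/1000+617/1000→1. L = 2719/1000 ≈ 2.7190.
Efficiency = H/L = 2.6710/2.7190 = 98.2%.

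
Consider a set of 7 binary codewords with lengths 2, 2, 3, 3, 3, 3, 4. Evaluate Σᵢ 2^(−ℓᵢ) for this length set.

With common denominator 2^4 = 16: Σ 2^(−ℓᵢ) = 4/16 + 4/16 + 2/16 + 2/16 + 2/16 + 2/16 + 1/16 = 17/16 = 1.0625.

1.0625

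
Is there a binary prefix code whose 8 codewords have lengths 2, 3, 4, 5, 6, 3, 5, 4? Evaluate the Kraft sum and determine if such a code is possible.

0.703125; yes

With common denominator 2^6 = 64: Σ 2^(−ℓᵢ) = 16/64 + 8/64 + 4/64 + 2/64 + 1/64 + 8/64 + 2/64 + 4/64 = 45/64 = 0.703125.
Kraft's inequality requires Σ ≤ 1; here Σ = 0.703125 ≤ 1, so such a prefix code exists.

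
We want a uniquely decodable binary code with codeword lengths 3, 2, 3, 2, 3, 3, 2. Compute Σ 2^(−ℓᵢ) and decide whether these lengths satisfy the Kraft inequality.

1.25; no

With common denominator 2^3 = 8: Σ 2^(−ℓᵢ) = 1/8 + 2/8 + 1/8 + 2/8 + 1/8 + 1/8 + 2/8 = 10/8 = 1.25.
Kraft's inequality requires Σ ≤ 1; here Σ = 1.25 > 1, so no such prefix code exists.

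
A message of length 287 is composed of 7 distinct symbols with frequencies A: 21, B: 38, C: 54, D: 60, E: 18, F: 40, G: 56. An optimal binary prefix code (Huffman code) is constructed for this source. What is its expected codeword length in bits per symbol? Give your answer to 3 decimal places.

Probabilities are the counts divided by 287.
Repeatedly combine the two least-probable nodes; the expected code length is the sum of the merged weights.
merge 18/287 + 3/41 → 39/287
merge 38/287 + 39/287 → 11/41
merge 40/287 + 54/287 → 94/287
merge 8/41 + 60/287 → 116/287
merge 11/41 + 94/287 → 171/287
merge 116/287 + 171/287 → 1
L = 39/287 + 11/41 + 94/287 + 116/287 + 171/287 + 1 = 112/41 ≈ 2.732 bits/symbol.

2.732 bits/symbol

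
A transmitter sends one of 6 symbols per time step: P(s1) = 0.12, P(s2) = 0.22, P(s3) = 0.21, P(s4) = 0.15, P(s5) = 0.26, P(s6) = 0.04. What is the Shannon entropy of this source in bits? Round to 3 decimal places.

H = −Σ pᵢ log₂ pᵢ.
−0.12·log₂(0.12) = 0.3671
−0.22·log₂(0.22) = 0.4806
−0.21·log₂(0.21) = 0.4728
−0.15·log₂(0.15) = 0.4105
−0.26·log₂(0.26) = 0.5053
−0.04·log₂(0.04) = 0.1858
Sum ≈ 2.4221 → 2.422 bits.

2.422 bits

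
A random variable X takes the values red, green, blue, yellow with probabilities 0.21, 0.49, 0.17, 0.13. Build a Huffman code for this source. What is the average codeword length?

Repeatedly combine the two least-probable nodes; the expected code length is the sum of the merged weights.
merge 13/100 + 17/100 → 3/10
merge 21/100 + 3/10 → 51/100
merge 49/100 + 51/100 → 1
L = 3/10 + 51/100 + 1 = 181/100 = 1.81 bits/symbol.

1.81 bits/symbol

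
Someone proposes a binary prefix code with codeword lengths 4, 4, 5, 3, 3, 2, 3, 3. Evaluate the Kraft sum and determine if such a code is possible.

With common denominator 2^5 = 32: Σ 2^(−ℓᵢ) = 2/32 + 2/32 + 1/32 + 4/32 + 4/32 + 8/32 + 4/32 + 4/32 = 29/32 = 0.90625.
Kraft's inequality requires Σ ≤ 1; here Σ = 0.90625 ≤ 1, so such a prefix code exists.

0.90625; yes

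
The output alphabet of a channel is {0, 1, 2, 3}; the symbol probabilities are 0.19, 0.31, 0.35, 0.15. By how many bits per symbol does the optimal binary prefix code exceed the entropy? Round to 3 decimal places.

0.070 bits

Entropy H = −Σ p log₂ p ≈ 1.9197 bits.
Huffman merges: 3/20+19/100→17/50; 31/100+17/50→13/20; 7/20+13/20→1. L = 199/100 ≈ 1.9900.
L − H = 1.9900 − 1.9197 = 0.070 bits.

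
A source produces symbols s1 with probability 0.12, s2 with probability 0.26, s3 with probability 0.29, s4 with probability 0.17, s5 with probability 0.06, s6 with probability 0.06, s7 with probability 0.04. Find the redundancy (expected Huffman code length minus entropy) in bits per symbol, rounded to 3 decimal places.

Entropy H = −Σ p log₂ p ≈ 2.4977 bits.
Huffman merges: 1/25+3/50→1/10; 3/50+1/10→4/25; 3/25+4/25→7/25; 17/100+13/50→43/100; 7/25+29/100→57/100; 43/100+57/100→1. L = 127/50 ≈ 2.5400.
L − H = 2.5400 − 2.4977 = 0.042 bits.

0.042 bits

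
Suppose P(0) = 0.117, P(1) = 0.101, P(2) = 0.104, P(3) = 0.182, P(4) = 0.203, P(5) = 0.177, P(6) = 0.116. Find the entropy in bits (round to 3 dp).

H = −Σ pᵢ log₂ pᵢ.
−0.117·log₂(0.117) = 0.3622
−0.101·log₂(0.101) = 0.3341
−0.104·log₂(0.104) = 0.3396
−0.182·log₂(0.182) = 0.4474
−0.203·log₂(0.203) = 0.4670
−0.177·log₂(0.177) = 0.4422
−0.116·log₂(0.116) = 0.3605
Sum ≈ 2.7529 → 2.753 bits.

2.753 bits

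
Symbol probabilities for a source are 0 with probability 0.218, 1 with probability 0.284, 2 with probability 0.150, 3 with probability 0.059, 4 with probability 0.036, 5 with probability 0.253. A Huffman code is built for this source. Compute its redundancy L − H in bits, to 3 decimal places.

Entropy H = −Σ p log₂ p ≈ 2.3206 bits.
Huffman merges: 9/250+59/1000→19/200; 19/200+3/20→49/200; 109/500+49/200→463/1000; 253/1000+71/250→537/1000; 463/1000+537/1000→1. L = 117/50 ≈ 2.3400.
L − H = 2.3400 − 2.3206 = 0.019 bits.

0.019 bits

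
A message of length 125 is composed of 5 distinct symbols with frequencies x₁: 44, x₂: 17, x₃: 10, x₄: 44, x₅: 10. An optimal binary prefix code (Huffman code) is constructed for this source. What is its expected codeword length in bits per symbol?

Probabilities are the counts divided by 125.
Repeatedly combine the two least-probable nodes; the expected code length is the sum of the merged weights.
merge 2/25 + 2/25 → 4/25
merge 17/125 + 4/25 → 37/125
merge 37/125 + 44/125 → 81/125
merge 44/125 + 81/125 → 1
L = 4/25 + 37/125 + 81/125 + 1 = 263/125 = 2.104 bits/symbol.

2.104 bits/symbol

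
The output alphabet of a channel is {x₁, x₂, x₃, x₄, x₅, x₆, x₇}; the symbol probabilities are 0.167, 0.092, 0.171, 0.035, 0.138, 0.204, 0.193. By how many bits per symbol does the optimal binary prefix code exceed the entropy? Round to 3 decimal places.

Entropy H = −Σ p log₂ p ≈ 2.6731 bits.
Huffman merges: 7/200+23/250→127/1000; 127/1000+69/500→53/200; 167/1000+171/1000→169/500; 193/1000+51/250→397/1000; 53/200+169/500→603/1000; 397/1000+603/1000→1. L = 273/100 ≈ 2.7300.
L − H = 2.7300 − 2.6731 = 0.057 bits.

0.057 bits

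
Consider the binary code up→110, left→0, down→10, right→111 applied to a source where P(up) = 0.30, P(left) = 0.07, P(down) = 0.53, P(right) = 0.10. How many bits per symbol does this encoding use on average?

2.33 bits/symbol

L̄ = Σ pᵢ·ℓᵢ = 0.30·3 + 0.07·1 + 0.53·2 + 0.10·3 = 2.33 bits/symbol.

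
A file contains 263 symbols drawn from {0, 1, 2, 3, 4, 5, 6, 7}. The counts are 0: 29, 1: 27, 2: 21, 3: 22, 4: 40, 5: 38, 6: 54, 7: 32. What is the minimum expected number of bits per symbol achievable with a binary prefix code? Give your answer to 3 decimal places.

Probabilities are the counts divided by 263.
Repeatedly combine the two least-probable nodes; the expected code length is the sum of the merged weights.
merge 21/263 + 22/263 → 43/263
merge 27/263 + 29/263 → 56/263
merge 32/263 + 38/263 → 70/263
merge 40/263 + 43/263 → 83/263
merge 54/263 + 56/263 → 110/263
merge 70/263 + 83/263 → 153/263
merge 110/263 + 153/263 → 1
L = 43/263 + 56/263 + 70/263 + 83/263 + 110/263 + 153/263 + 1 = 778/263 ≈ 2.958 bits/symbol.

2.958 bits/symbol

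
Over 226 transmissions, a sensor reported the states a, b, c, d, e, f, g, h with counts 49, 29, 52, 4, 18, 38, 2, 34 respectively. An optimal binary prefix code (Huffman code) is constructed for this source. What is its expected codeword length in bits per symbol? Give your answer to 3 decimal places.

Probabilities are the counts divided by 226.
Repeatedly combine the two least-probable nodes; the expected code length is the sum of the merged weights.
merge 1/113 + 2/113 → 3/113
merge 3/113 + 9/113 → 12/113
merge 12/113 + 29/226 → 53/226
merge 17/113 + 19/113 → 36/113
merge 49/226 + 26/113 → 101/226
merge 53/226 + 36/113 → 125/226
merge 101/226 + 125/226 → 1
L = 3/113 + 12/113 + 53/226 + 36/113 + 101/226 + 125/226 + 1 = 607/226 ≈ 2.686 bits/symbol.

2.686 bits/symbol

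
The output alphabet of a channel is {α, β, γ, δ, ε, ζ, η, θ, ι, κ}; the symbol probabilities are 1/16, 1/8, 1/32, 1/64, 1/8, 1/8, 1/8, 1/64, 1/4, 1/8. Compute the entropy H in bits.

Each probability is a power of 1/2, so log₂(1/p) is an integer.
H = Σ p·log₂(1/p) = 1/16·4 + 1/8·3 + 1/32·5 + 1/64·6 + 1/8·3 + 1/8·3 + 1/8·3 + 1/64·6 + 1/4·2 + 1/8·3 = 2.96875 bits.

2.96875 bits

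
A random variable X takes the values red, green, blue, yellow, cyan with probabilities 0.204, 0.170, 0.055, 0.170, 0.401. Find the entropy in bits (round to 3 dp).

H = −Σ pᵢ log₂ pᵢ.
−0.204·log₂(0.204) = 0.4678
−0.170·log₂(0.170) = 0.4346
−0.055·log₂(0.055) = 0.2301
−0.170·log₂(0.170) = 0.4346
−0.401·log₂(0.401) = 0.5286
Sum ≈ 2.0958 → 2.096 bits.

2.096 bits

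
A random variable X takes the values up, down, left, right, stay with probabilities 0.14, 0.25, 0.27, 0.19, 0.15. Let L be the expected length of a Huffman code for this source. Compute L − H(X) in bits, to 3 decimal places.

Entropy H = −Σ p log₂ p ≈ 2.2729 bits.
Huffman merges: 7/50+3/20→29/100; 19/100+1/4→11/25; 27/100+29/100→14/25; 11/25+14/25→1. L = 229/100 ≈ 2.2900.
L − H = 2.2900 − 2.2729 = 0.017 bits.

0.017 bits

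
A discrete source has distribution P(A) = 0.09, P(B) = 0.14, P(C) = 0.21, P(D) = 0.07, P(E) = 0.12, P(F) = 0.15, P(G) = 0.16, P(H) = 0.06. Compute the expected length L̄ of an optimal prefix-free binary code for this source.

Repeatedly combine the two least-probable nodes; the expected code length is the sum of the merged weights.
merge 3/50 + 7/100 → 13/100
merge 9/100 + 3/25 → 21/100
merge 13/100 + 7/50 → 27/100
merge 3/20 + 4/25 → 31/100
merge 21/100 + 21/100 → 21/50
merge 27/100 + 31/100 → 29/50
merge 21/50 + 29/50 → 1
L = 13/100 + 21/100 + 27/100 + 31/100 + 21/50 + 29/50 + 1 = 73/25 = 2.92 bits/symbol.

2.92 bits/symbol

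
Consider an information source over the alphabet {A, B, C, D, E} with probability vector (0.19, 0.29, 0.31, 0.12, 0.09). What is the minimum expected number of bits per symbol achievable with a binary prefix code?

Repeatedly combine the two least-probable nodes; the expected code length is the sum of the merged weights.
merge 9/100 + 3/25 → 21/100
merge 19/100 + 21/100 → 2/5
merge 29/100 + 31/100 → 3/5
merge 2/5 + 3/5 → 1
L = 21/100 + 2/5 + 3/5 + 1 = 221/100 = 2.21 bits/symbol.

2.21 bits/symbol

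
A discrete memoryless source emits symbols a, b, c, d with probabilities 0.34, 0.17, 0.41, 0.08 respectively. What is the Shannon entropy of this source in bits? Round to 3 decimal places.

H = −Σ pᵢ log₂ pᵢ.
−0.34·log₂(0.34) = 0.5292
−0.17·log₂(0.17) = 0.4346
−0.41·log₂(0.41) = 0.5274
−0.08·log₂(0.08) = 0.2915
Sum ≈ 1.7827 → 1.783 bits.

1.783 bits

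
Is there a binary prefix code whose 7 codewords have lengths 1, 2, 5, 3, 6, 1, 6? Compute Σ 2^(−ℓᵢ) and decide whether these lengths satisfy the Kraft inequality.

With common denominator 2^6 = 64: Σ 2^(−ℓᵢ) = 32/64 + 16/64 + 2/64 + 8/64 + 1/64 + 32/64 + 1/64 = 92/64 = 1.4375.
Kraft's inequality requires Σ ≤ 1; here Σ = 1.4375 > 1, so no such prefix code exists.

1.4375; no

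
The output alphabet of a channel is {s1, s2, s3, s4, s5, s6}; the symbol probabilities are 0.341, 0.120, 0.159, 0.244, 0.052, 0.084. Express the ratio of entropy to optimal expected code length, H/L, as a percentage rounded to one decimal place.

Entropy H = −Σ p log₂ p ≈ 2.3367 bits.
Huffman merges: 13/250+21/250→17/125; 3/25+17/125→32/125; 159/1000+61/250→403/1000; 32/125+341/1000→597/1000; 403/1000+597/1000→1. L = 299/125 ≈ 2.3920.
Efficiency = H/L = 2.3367/2.3920 = 97.7%.

97.7%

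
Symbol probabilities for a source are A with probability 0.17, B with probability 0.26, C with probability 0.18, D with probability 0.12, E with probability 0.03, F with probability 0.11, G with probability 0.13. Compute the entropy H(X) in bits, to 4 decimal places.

H = −Σ pᵢ log₂ pᵢ.
−0.17·log₂(0.17) = 0.4346
−0.26·log₂(0.26) = 0.5053
−0.18·log₂(0.18) = 0.4453
−0.12·log₂(0.12) = 0.3671
−0.03·log₂(0.03) = 0.1518
−0.11·log₂(0.11) = 0.3503
−0.13·log₂(0.13) = 0.3826
Sum ≈ 2.6369 → 2.6369 bits.

2.6369 bits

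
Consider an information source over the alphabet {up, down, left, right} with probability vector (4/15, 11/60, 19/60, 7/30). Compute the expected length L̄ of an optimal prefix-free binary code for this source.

2 bits/symbol

Repeatedly combine the two least-probable nodes; the expected code length is the sum of the merged weights.
merge 11/60 + 7/30 → 5/12
merge 4/15 + 19/60 → 7/12
merge 5/12 + 7/12 → 1
L = 5/12 + 7/12 + 1 = 2 bits/symbol.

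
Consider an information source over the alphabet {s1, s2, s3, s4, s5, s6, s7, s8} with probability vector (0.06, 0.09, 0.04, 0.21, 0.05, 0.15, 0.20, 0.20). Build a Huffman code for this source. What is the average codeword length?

2.83 bits/symbol

Repeatedly combine the two least-probable nodes; the expected code length is the sum of the merged weights.
merge 1/25 + 1/20 → 9/100
merge 3/50 + 9/100 → 3/20
merge 9/100 + 3/20 → 6/25
merge 3/20 + 1/5 → 7/20
merge 1/5 + 21/100 → 41/100
merge 6/25 + 7/20 → 59/100
merge 41/100 + 59/100 → 1
L = 9/100 + 3/20 + 6/25 + 7/20 + 41/100 + 59/100 + 1 = 283/100 = 2.83 bits/symbol.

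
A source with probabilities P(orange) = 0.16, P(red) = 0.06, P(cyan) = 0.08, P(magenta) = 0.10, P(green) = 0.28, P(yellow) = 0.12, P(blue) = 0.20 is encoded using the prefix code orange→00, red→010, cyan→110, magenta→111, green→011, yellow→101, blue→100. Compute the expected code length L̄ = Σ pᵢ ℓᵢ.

2.84 bits/symbol

L̄ = Σ pᵢ·ℓᵢ = 0.16·2 + 0.06·3 + 0.08·3 + 0.10·3 + 0.28·3 + 0.12·3 + 0.20·3 = 2.84 bits/symbol.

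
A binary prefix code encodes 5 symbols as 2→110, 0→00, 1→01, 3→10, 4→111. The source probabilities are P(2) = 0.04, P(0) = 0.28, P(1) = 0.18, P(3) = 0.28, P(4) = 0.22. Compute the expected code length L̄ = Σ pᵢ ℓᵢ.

L̄ = Σ pᵢ·ℓᵢ = 0.04·3 + 0.28·2 + 0.18·2 + 0.28·2 + 0.22·3 = 2.26 bits/symbol.

2.26 bits/symbol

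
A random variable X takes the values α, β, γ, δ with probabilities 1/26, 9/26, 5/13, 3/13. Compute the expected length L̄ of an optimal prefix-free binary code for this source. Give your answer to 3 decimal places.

Repeatedly combine the two least-probable nodes; the expected code length is the sum of the merged weights.
merge 1/26 + 3/13 → 7/26
merge 7/26 + 9/26 → 8/13
merge 5/13 + 8/13 → 1
L = 7/26 + 8/13 + 1 = 49/26 ≈ 1.885 bits/symbol.

1.885 bits/symbol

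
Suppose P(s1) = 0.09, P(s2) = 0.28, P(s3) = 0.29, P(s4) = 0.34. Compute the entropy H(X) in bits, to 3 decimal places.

1.874 bits

H = −Σ pᵢ log₂ pᵢ.
−0.09·log₂(0.09) = 0.3127
−0.28·log₂(0.28) = 0.5142
−0.29·log₂(0.29) = 0.5179
−0.34·log₂(0.34) = 0.5292
Sum ≈ 1.8740 → 1.874 bits.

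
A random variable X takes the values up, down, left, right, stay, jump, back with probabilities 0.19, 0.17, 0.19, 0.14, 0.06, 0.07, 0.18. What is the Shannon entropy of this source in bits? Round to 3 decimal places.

H = −Σ pᵢ log₂ pᵢ.
−0.19·log₂(0.19) = 0.4552
−0.17·log₂(0.17) = 0.4346
−0.19·log₂(0.19) = 0.4552
−0.14·log₂(0.14) = 0.3971
−0.06·log₂(0.06) = 0.2435
−0.07·log₂(0.07) = 0.2686
−0.18·log₂(0.18) = 0.4453
Sum ≈ 2.6995 → 2.700 bits.

2.700 bits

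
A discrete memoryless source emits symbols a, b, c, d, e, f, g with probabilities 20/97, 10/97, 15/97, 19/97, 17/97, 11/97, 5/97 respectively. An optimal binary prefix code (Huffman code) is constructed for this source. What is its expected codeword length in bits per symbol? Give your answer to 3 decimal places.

2.753 bits/symbol

Repeatedly combine the two least-probable nodes; the expected code length is the sum of the merged weights.
merge 5/97 + 10/97 → 15/97
merge 11/97 + 15/97 → 26/97
merge 15/97 + 17/97 → 32/97
merge 19/97 + 20/97 → 39/97
merge 26/97 + 32/97 → 58/97
merge 39/97 + 58/97 → 1
L = 15/97 + 26/97 + 32/97 + 39/97 + 58/97 + 1 = 267/97 ≈ 2.753 bits/symbol.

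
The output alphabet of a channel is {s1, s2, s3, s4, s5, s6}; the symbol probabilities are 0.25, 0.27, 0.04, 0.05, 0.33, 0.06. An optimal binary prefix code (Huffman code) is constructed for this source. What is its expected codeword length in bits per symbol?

2.24 bits/symbol

Repeatedly combine the two least-probable nodes; the expected code length is the sum of the merged weights.
merge 1/25 + 1/20 → 9/100
merge 3/50 + 9/100 → 3/20
merge 3/20 + 1/4 → 2/5
merge 27/100 + 33/100 → 3/5
merge 2/5 + 3/5 → 1
L = 9/100 + 3/20 + 2/5 + 3/5 + 1 = 56/25 = 2.24 bits/symbol.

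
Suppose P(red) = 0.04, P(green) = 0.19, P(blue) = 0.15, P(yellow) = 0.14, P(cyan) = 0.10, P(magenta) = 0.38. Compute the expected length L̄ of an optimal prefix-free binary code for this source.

2.38 bits/symbol

Repeatedly combine the two least-probable nodes; the expected code length is the sum of the merged weights.
merge 1/25 + 1/10 → 7/50
merge 7/50 + 7/50 → 7/25
merge 3/20 + 19/100 → 17/50
merge 7/25 + 17/50 → 31/50
merge 19/50 + 31/50 → 1
L = 7/50 + 7/25 + 17/50 + 31/50 + 1 = 119/50 = 2.38 bits/symbol.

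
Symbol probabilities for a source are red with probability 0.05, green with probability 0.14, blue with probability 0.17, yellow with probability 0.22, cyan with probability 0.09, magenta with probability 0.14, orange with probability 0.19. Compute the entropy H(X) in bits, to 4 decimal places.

H = −Σ pᵢ log₂ pᵢ.
−0.05·log₂(0.05) = 0.2161
−0.14·log₂(0.14) = 0.3971
−0.17·log₂(0.17) = 0.4346
−0.22·log₂(0.22) = 0.4806
−0.09·log₂(0.09) = 0.3127
−0.14·log₂(0.14) = 0.3971
−0.19·log₂(0.19) = 0.4552
Sum ≈ 2.6934 → 2.6934 bits.

2.6934 bits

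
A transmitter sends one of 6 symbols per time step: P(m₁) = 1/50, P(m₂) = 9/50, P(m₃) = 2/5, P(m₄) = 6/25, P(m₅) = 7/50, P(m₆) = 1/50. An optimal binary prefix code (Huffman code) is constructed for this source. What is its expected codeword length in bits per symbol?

Repeatedly combine the two least-probable nodes; the expected code length is the sum of the merged weights.
merge 1/50 + 1/50 → 1/25
merge 1/25 + 7/50 → 9/50
merge 9/50 + 9/50 → 9/25
merge 6/25 + 9/25 → 3/5
merge 2/5 + 3/5 → 1
L = 1/25 + 9/50 + 9/25 + 3/5 + 1 = 109/50 = 2.18 bits/symbol.

2.18 bits/symbol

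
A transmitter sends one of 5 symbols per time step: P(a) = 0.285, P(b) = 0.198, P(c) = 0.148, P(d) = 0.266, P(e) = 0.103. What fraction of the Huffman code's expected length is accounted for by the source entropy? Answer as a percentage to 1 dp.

99.2%

Entropy H = −Σ p log₂ p ≈ 2.2326 bits.
Huffman merges: 103/1000+37/250→251/1000; 99/500+251/1000→449/1000; 133/500+57/200→551/1000; 449/1000+551/1000→1. L = 2251/1000 ≈ 2.2510.
Efficiency = H/L = 2.2326/2.2510 = 99.2%.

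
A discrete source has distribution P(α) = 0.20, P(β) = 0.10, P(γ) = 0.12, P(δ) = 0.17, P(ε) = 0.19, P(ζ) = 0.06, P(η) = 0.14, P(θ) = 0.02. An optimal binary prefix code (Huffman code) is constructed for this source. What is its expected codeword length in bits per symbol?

2.87 bits/symbol

Repeatedly combine the two least-probable nodes; the expected code length is the sum of the merged weights.
merge 1/50 + 3/50 → 2/25
merge 2/25 + 1/10 → 9/50
merge 3/25 + 7/50 → 13/50
merge 17/100 + 9/50 → 7/20
merge 19/100 + 1/5 → 39/100
merge 13/50 + 7/20 → 61/100
merge 39/100 + 61/100 → 1
L = 2/25 + 9/50 + 13/50 + 7/20 + 39/100 + 61/100 + 1 = 287/100 = 2.87 bits/symbol.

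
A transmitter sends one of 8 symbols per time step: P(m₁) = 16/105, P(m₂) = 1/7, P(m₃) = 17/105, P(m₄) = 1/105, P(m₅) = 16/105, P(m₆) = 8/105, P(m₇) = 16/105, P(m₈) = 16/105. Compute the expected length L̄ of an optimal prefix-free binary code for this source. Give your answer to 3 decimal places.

2.924 bits/symbol

Repeatedly combine the two least-probable nodes; the expected code length is the sum of the merged weights.
merge 1/105 + 8/105 → 3/35
merge 3/35 + 1/7 → 8/35
merge 16/105 + 16/105 → 32/105
merge 16/105 + 16/105 → 32/105
merge 17/105 + 8/35 → 41/105
merge 32/105 + 32/105 → 64/105
merge 41/105 + 64/105 → 1
L = 3/35 + 8/35 + 32/105 + 32/105 + 41/105 + 64/105 + 1 = 307/105 ≈ 2.924 bits/symbol.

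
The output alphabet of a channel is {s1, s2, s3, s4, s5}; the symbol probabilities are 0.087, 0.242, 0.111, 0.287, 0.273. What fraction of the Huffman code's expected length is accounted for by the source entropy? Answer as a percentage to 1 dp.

Entropy H = −Σ p log₂ p ≈ 2.1821 bits.
Huffman merges: 87/1000+111/1000→99/500; 99/500+121/500→11/25; 273/1000+287/1000→14/25; 11/25+14/25→1. L = 1099/500 ≈ 2.1980.
Efficiency = H/L = 2.1821/2.1980 = 99.3%.

99.3%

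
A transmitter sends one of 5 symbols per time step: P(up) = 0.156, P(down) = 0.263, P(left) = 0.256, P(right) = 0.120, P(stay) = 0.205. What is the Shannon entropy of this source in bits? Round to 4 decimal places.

2.2639 bits

H = −Σ pᵢ log₂ pᵢ.
−0.156·log₂(0.156) = 0.4181
−0.263·log₂(0.263) = 0.5068
−0.256·log₂(0.256) = 0.5032
−0.120·log₂(0.120) = 0.3671
−0.205·log₂(0.205) = 0.4687
Sum ≈ 2.2639 → 2.2639 bits.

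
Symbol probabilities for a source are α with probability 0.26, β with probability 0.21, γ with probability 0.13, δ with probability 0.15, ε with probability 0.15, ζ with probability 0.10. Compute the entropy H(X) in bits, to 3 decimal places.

2.514 bits

H = −Σ pᵢ log₂ pᵢ.
−0.26·log₂(0.26) = 0.5053
−0.21·log₂(0.21) = 0.4728
−0.13·log₂(0.13) = 0.3826
−0.15·log₂(0.15) = 0.4105
−0.15·log₂(0.15) = 0.4105
−0.10·log₂(0.10) = 0.3322
Sum ≈ 2.5140 → 2.514 bits.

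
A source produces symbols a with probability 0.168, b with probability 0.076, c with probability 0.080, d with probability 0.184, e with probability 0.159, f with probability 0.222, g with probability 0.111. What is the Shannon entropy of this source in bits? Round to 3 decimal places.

2.712 bits

H = −Σ pᵢ log₂ pᵢ.
−0.168·log₂(0.168) = 0.4323
−0.076·log₂(0.076) = 0.2826
−0.080·log₂(0.080) = 0.2915
−0.184·log₂(0.184) = 0.4494
−0.159·log₂(0.159) = 0.4218
−0.222·log₂(0.222) = 0.4820
−0.111·log₂(0.111) = 0.3520
Sum ≈ 2.7117 → 2.712 bits.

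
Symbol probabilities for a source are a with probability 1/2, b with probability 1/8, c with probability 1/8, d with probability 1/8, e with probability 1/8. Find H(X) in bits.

2 bits

Each probability is a power of 1/2, so log₂(1/p) is an integer.
H = Σ p·log₂(1/p) = 1/2·1 + 1/8·3 + 1/8·3 + 1/8·3 + 1/8·3 = 2 bits.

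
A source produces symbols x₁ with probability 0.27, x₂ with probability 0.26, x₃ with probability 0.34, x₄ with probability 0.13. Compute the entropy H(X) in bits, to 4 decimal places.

1.9271 bits

H = −Σ pᵢ log₂ pᵢ.
−0.27·log₂(0.27) = 0.5100
−0.26·log₂(0.26) = 0.5053
−0.34·log₂(0.34) = 0.5292
−0.13·log₂(0.13) = 0.3826
Sum ≈ 1.9271 → 1.9271 bits.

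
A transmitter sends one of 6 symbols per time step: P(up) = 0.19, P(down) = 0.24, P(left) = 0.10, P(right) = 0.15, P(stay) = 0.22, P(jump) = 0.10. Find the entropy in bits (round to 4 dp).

2.5049 bits

H = −Σ pᵢ log₂ pᵢ.
−0.19·log₂(0.19) = 0.4552
−0.24·log₂(0.24) = 0.4941
−0.10·log₂(0.10) = 0.3322
−0.15·log₂(0.15) = 0.4105
−0.22·log₂(0.22) = 0.4806
−0.10·log₂(0.10) = 0.3322
Sum ≈ 2.5049 → 2.5049 bits.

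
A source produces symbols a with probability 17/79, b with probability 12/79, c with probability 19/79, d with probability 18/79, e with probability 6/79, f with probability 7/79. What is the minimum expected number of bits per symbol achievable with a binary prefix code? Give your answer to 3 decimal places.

2.481 bits/symbol

Repeatedly combine the two least-probable nodes; the expected code length is the sum of the merged weights.
merge 6/79 + 7/79 → 13/79
merge 12/79 + 13/79 → 25/79
merge 17/79 + 18/79 → 35/79
merge 19/79 + 25/79 → 44/79
merge 35/79 + 44/79 → 1
L = 13/79 + 25/79 + 35/79 + 44/79 + 1 = 196/79 ≈ 2.481 bits/symbol.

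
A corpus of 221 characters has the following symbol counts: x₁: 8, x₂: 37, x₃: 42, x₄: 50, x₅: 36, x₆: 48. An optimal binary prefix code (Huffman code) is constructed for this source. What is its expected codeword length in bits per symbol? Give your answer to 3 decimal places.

Probabilities are the counts divided by 221.
Repeatedly combine the two least-probable nodes; the expected code length is the sum of the merged weights.
merge 8/221 + 36/221 → 44/221
merge 37/221 + 42/221 → 79/221
merge 44/221 + 48/221 → 92/221
merge 50/221 + 79/221 → 129/221
merge 92/221 + 129/221 → 1
L = 44/221 + 79/221 + 92/221 + 129/221 + 1 = 565/221 ≈ 2.557 bits/symbol.

2.557 bits/symbol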